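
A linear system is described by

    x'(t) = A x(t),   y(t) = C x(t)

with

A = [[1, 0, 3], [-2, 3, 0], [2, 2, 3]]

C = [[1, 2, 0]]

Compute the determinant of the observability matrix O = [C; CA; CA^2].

CA = [[-3, 6, 3]]
CA^2 = [[-9, 24, 0]]
Observability matrix O = [C; CA; CA^2] = [[1, 2, 0], [-3, 6, 3], [-9, 24, 0]]
Expanding along the first row, det(O) = 1·(6·0 - 3·24) - 2·((-3)·0 - 3·(-9)) + 0·((-3)·24 - 6·(-9)) = 1·(-72) - 2·27 + 0·(-18) = -126
Since det(O) ≠ 0, rank(O) = 3 and the system is completely observable.

-126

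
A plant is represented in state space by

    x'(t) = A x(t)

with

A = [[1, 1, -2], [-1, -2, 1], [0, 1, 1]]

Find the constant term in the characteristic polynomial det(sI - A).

Expand det(sI - A) for the 3×3 matrix.
p(s) = s^3 - 3s.
(Check: constant term = det(-A) = (-1)^3 det A = 0; coefficient of s^2 = -tr A = 0.)
The constant term is 0.

0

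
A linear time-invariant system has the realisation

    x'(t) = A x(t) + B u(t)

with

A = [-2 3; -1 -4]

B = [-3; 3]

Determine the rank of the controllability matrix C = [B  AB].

AB = [[15], [-9]]
Controllability matrix C = [B  AB] = [[-3, 15], [3, -9]]
det(C) = (-3)·(-9) - 15·3 = 27 - 45 = -18 ≠ 0, so rank(C) = 2.
rank(C) = 2 = n, so the pair (A, B) is completely controllable.

2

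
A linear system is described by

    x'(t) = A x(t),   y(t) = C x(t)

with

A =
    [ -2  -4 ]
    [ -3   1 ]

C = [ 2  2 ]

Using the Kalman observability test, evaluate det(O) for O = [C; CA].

CA = [[-10, -6]]
Observability matrix O = [C; CA] = [[2, 2], [-10, -6]]
det(O) = 2·(-6) - 2·(-10) = -12 - (-20) = 8
Since det(O) ≠ 0, rank(O) = 2 and the system is completely observable.

8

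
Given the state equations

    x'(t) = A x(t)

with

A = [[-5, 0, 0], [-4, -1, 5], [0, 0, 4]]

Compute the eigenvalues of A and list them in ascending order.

-5, -1, 4

det(sI - A) = s^3 - (tr A)s^2 + (M11 + M22 + M33)s - det A, where Mii is the 2×2 principal minor of A obtained by deleting row i and column i.
tr A = (-5) + (-1) + 4 = -2; M11 = (-1)·4 - 5·0 = -4 - 0 = -4; M22 = (-5)·4 - 0·0 = -20 - 0 = -20; M33 = (-5)·(-1) - 0·(-4) = 5 - 0 = 5; sum of minors = -19.
det A = (-5)·((-1)·4 - 5·0) - 0·((-4)·4 - 5·0) + 0·((-4)·0 - (-1)·0) = (-5)·(-4) - 0·(-16) + 0·0 = 20.
So p(s) = det(sI - A) = s^3 + 2s^2 - 19s - 20.
Rational-root test: any integer root divides -20. Testing small divisors, s = -1 works: p(-1) = -1 + 2 + 19 + (-20) = 0, so (s + 1) is a factor.
Dividing, p(s) = (s + 1)(s^2 + s - 20).
Factor s^2 + s - 20: two numbers with sum -1 and product -20 are 4 and -5, so s^2 + s - 20 = (s - 4)(s + 5).
Hence p(s) = (s - 4) (s + 1) (s + 5), with roots -5, -1, 4.
At least one eigenvalue has non-negative real part, so the system is not asymptotically stable.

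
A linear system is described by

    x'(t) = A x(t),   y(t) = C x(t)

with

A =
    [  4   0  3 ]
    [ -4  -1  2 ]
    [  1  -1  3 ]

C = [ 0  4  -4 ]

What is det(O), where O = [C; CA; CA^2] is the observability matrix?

CA = [[-20, 0, -4]]
CA^2 = [[-84, 4, -72]]
Observability matrix O = [C; CA; CA^2] = [[0, 4, -4], [-20, 0, -4], [-84, 4, -72]]
Expanding along the first row, det(O) = 0·(0·(-72) - (-4)·4) - 4·((-20)·(-72) - (-4)·(-84)) + (-4)·((-20)·4 - 0·(-84)) = 0·16 - 4·1104 + (-4)·(-80) = -4096
Since det(O) ≠ 0, rank(O) = 3 and the system is completely observable.

-4096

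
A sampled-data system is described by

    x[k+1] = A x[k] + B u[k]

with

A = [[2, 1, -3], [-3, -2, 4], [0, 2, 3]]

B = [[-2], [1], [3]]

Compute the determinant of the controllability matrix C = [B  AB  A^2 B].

-455

AB = [[-12], [16], [11]]
A^2B = [[-41], [48], [65]]
Controllability matrix C = [B  AB  A^2B] = [[-2, -12, -41], [1, 16, 48], [3, 11, 65]]
Expanding along the first row, det(C) = (-2)·(16·65 - 48·11) - (-12)·(1·65 - 48·3) + (-41)·(1·11 - 16·3) = (-2)·512 - (-12)·(-79) + (-41)·(-37) = -455
Since det(C) ≠ 0, rank(C) = 3 and the system is completely controllable.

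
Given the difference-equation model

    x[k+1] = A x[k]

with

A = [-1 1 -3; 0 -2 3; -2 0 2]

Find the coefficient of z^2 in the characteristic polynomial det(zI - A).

1

Expand det(zI - A) for the 3×3 matrix.
p(z) = z^3 + z^2 - 10z - 10.
(Check: constant term = det(-A) = (-1)^3 det A = -10; coefficient of z^2 = -tr A = 1.)
The coefficient of z^2 is 1.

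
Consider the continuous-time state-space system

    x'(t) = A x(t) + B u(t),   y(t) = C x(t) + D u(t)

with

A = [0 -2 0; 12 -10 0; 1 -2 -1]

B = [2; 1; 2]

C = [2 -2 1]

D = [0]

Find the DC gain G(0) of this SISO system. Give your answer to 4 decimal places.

0.2500

G(0) = C(-A)^{-1}B + D = -C A^{-1} B + D.
det A = -24, so A^{-1} = (1/-24)·adj(A) = [[-5/12, 1/12, 0], [-1/2, 0, 0], [7/12, 1/12, -1]]
A^{-1} B = [-3/4, -1, -3/4]^T
C A^{-1} B = -1/4
G(0) = D - C A^{-1} B = 0 - (-1/4) = 1/4 ≈ 0.2500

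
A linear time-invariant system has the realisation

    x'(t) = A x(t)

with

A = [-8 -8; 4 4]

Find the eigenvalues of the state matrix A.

-4, 0

det(sI - A) = s^2 - (tr A)s + det A, with tr A = (-8) + 4 = -4 and det A = (-8)·4 - (-8)·4 = -32 - (-32) = 0.
So p(s) = det(sI - A) = s^2 + 4s.
Factor s^2 + 4s: two numbers with sum -4 and product 0 are 0 and -4, so s^2 + 4s = s(s + 4).
Hence p(s) = s (s + 4), with roots -4, 0.
At least one eigenvalue has non-negative real part, so the system is not asymptotically stable.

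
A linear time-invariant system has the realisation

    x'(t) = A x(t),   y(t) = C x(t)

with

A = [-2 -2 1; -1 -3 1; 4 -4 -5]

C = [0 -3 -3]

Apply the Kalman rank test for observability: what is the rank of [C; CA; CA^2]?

CA = [[-9, 21, 12]]
CA^2 = [[45, -93, -48]]
Observability matrix O = [C; CA; CA^2] = [[0, -3, -3], [-9, 21, 12], [45, -93, -48]]
The columns c1, c2, c3 of O are linearly dependent: -c1 - c2 + c3 = 0 (check each entry), so rank(O) ≤ 2.
The 2×2 minor from rows 1, 2, columns 1, 2 is 0·21 - (-3)·(-9) = 0 - 27 = -27 ≠ 0, so rank(O) = 2.
rank(O) = 2 < n = 3, so the pair (A, C) is not completely observable.

2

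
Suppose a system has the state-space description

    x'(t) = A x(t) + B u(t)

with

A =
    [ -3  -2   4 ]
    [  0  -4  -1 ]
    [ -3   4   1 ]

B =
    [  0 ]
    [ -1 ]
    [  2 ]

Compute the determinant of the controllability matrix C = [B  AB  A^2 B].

AB = [[10], [2], [-2]]
A^2B = [[-42], [-6], [-24]]
Controllability matrix C = [B  AB  A^2B] = [[0, 10, -42], [-1, 2, -6], [2, -2, -24]]
Expanding along the first row, det(C) = 0·(2·(-24) - (-6)·(-2)) - 10·((-1)·(-24) - (-6)·2) + (-42)·((-1)·(-2) - 2·2) = 0·(-60) - 10·36 + (-42)·(-2) = -276
Since det(C) ≠ 0, rank(C) = 3 and the system is completely controllable.

-276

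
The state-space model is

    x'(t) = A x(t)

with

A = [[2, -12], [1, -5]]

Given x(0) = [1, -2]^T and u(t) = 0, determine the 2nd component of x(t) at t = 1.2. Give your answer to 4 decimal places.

1.2919

det(sI - A) = s^2 - (tr A)s + det A, with tr A = 2 + (-5) = -3 and det A = 2·(-5) - (-12)·1 = -10 - (-12) = 2.
So p(s) = det(sI - A) = s^2 + 3s + 2.
Factor s^2 + 3s + 2: two numbers with sum -3 and product 2 are -1 and -2, so s^2 + 3s + 2 = (s + 1)(s + 2).
Hence p(s) = (s + 1) (s + 2), with roots -2, -1.
The eigenvalues -2, -1 are distinct and real, so A is diagonalisable and x(t) = e^{At} x(0) = V diag(e^{λ_i t}) V^{-1} x(0), where the columns of V are the eigenvectors.
λ = -2: A - (-2)I = [[4, -12], [1, -3]]. Row 1 gives 4·v1 + (-12)·v2 = 0, so take v_1 = [-3, -1]^T.
λ = -1: A - (-1)I = [[3, -12], [1, -4]]. Row 1 gives 3·v1 + (-12)·v2 = 0, so take v_2 = [4, 1]^T.
V = [v_1 v_2] = [[-3, 4], [-1, 1]] has det V = 1, so V^{-1} = adj(V)/det V = [[1, -4], [1, -3]].
Modal coordinates z(0) = V^{-1} x(0): 1·1 + (-4)·(-2) = 9; 1·1 + (-3)·(-2) = 7; so z(0) = [9, 7]^T.
x_2(t) = Σ_i (v_i)_2 · z_i(0) · e^{λ_i t} (row 2 of V times the modal terms).
x_2(1.2) = (-1)·9·e^{-2·1.2} + 1·7·e^{-1·1.2} = (-9)·0.090718 + 7·0.301194 = 1.2919.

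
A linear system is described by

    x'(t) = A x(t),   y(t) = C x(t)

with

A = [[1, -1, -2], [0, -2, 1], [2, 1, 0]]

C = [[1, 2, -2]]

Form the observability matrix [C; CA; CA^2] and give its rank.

3

CA = [[-3, -7, 0]]
CA^2 = [[-3, 17, -1]]
Observability matrix O = [C; CA; CA^2] = [[1, 2, -2], [-3, -7, 0], [-3, 17, -1]]
det(O) = 1·((-7)·(-1) - 0·17) - 2·((-3)·(-1) - 0·(-3)) + (-2)·((-3)·17 - (-7)·(-3)) = 1·7 - 2·3 + (-2)·(-72) = 145 ≠ 0, so rank(O) = 3.
rank(O) = 3 = n, so the pair (A, C) is completely observable.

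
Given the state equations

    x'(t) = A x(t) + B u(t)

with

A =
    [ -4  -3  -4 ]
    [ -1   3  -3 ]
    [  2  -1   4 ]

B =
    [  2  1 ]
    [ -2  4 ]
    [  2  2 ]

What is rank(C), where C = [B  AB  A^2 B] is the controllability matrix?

AB = [[-10, -24], [-14, 5], [14, 6]]
A^2B = [[26, 57], [-74, 21], [50, -29]]
Controllability matrix C = [B  AB  A^2B] = [[2, 1, -10, -24, 26, 57], [-2, 4, -14, 5, -74, 21], [2, 2, 14, 6, 50, -29]]
Take the 3×3 submatrix of C formed by columns 1, 2, 3: [[2, 1, -10], [-2, 4, -14], [2, 2, 14]]. Its determinant is 2·(4·14 - (-14)·2) - 1·((-2)·14 - (-14)·2) + (-10)·((-2)·2 - 4·2) = 2·84 - 1·0 + (-10)·(-12) = 288 ≠ 0.
So rank(C) ≥ 3; since C has 3 rows, rank(C) = 3.
rank(C) = 3 = n, so the pair (A, B) is completely controllable.

3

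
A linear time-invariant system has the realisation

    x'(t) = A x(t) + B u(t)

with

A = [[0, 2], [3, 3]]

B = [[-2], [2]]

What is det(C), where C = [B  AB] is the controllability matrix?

AB = [[4], [0]]
Controllability matrix C = [B  AB] = [[-2, 4], [2, 0]]
det(C) = (-2)·0 - 4·2 = 0 - 8 = -8
Since det(C) ≠ 0, rank(C) = 2 and the system is completely controllable.

-8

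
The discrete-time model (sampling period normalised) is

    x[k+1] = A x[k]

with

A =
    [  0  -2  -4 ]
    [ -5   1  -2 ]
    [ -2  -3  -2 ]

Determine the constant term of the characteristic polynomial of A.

Expand det(zI - A) for the 3×3 matrix.
p(z) = z^3 + z^2 - 26z + 56.
(Check: constant term = det(-A) = (-1)^3 det A = 56; coefficient of z^2 = -tr A = 1.)
The constant term is 56.

56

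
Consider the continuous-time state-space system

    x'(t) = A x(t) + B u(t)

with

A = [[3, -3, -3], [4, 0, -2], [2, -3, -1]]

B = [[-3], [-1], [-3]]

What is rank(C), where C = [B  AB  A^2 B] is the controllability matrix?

3

AB = [[3], [-6], [0]]
A^2B = [[27], [12], [24]]
Controllability matrix C = [B  AB  A^2B] = [[-3, 3, 27], [-1, -6, 12], [-3, 0, 24]]
det(C) = (-3)·((-6)·24 - 12·0) - 3·((-1)·24 - 12·(-3)) + 27·((-1)·0 - (-6)·(-3)) = (-3)·(-144) - 3·12 + 27·(-18) = -90 ≠ 0, so rank(C) = 3.
rank(C) = 3 = n, so the pair (A, B) is completely controllable.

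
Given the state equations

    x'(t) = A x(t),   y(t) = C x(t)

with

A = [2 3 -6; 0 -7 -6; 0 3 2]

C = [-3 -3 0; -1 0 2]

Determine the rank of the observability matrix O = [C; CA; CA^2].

2

CA = [[-6, 12, 36], [-2, 3, 10]]
CA^2 = [[-12, 6, 36], [-4, 3, 14]]
Observability matrix O = [C; CA; CA^2] = [[-3, -3, 0], [-1, 0, 2], [-6, 12, 36], [-2, 3, 10], [-12, 6, 36], [-4, 3, 14]]
The columns c1, c2, c3 of O are linearly dependent: 2·c1 - 2·c2 + c3 = 0 (check each entry), so rank(O) ≤ 2.
The 2×2 minor from rows 1, 2, columns 1, 2 is (-3)·0 - (-3)·(-1) = 0 - 3 = -3 ≠ 0, so rank(O) = 2.
rank(O) = 2 < n = 3, so the pair (A, C) is not completely observable.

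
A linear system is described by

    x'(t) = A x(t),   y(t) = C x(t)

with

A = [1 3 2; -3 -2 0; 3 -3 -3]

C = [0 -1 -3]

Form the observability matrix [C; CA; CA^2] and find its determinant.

-1260

CA = [[-6, 11, 9]]
CA^2 = [[-12, -67, -39]]
Observability matrix O = [C; CA; CA^2] = [[0, -1, -3], [-6, 11, 9], [-12, -67, -39]]
Expanding along the first row, det(O) = 0·(11·(-39) - 9·(-67)) - (-1)·((-6)·(-39) - 9·(-12)) + (-3)·((-6)·(-67) - 11·(-12)) = 0·174 - (-1)·342 + (-3)·534 = -1260
Since det(O) ≠ 0, rank(O) = 3 and the system is completely observable.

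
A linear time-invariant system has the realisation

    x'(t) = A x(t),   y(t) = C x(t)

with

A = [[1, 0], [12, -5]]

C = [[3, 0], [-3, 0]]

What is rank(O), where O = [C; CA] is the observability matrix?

1

CA = [[3, 0], [-3, 0]]
Observability matrix O = [C; CA] = [[3, 0], [-3, 0], [3, 0], [-3, 0]]
Every row of O is a scalar multiple of row 1 = [3, 0] (multipliers 1, -1, 1, -1), so the rows span a one-dimensional space.
O ≠ 0, hence rank(O) = 1.
rank(O) = 1 < n = 2, so the pair (A, C) is not completely observable.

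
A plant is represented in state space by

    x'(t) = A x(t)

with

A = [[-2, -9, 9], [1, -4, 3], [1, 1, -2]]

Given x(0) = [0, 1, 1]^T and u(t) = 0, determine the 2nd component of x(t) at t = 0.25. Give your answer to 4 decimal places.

0.7788

det(sI - A) = s^3 - (tr A)s^2 + (M11 + M22 + M33)s - det A, where Mii is the 2×2 principal minor of A obtained by deleting row i and column i.
tr A = (-2) + (-4) + (-2) = -8; M11 = (-4)·(-2) - 3·1 = 8 - 3 = 5; M22 = (-2)·(-2) - 9·1 = 4 - 9 = -5; M33 = (-2)·(-4) - (-9)·1 = 8 - (-9) = 17; sum of minors = 17.
det A = (-2)·((-4)·(-2) - 3·1) - (-9)·(1·(-2) - 3·1) + 9·(1·1 - (-4)·1) = (-2)·5 - (-9)·(-5) + 9·5 = -10.
So p(s) = det(sI - A) = s^3 + 8s^2 + 17s + 10.
Rational-root test: any integer root divides 10. Testing small divisors, s = -1 works: p(-1) = -1 + 8 + (-17) + 10 = 0, so (s + 1) is a factor.
Dividing, p(s) = (s + 1)(s^2 + 7s + 10).
Factor s^2 + 7s + 10: two numbers with sum -7 and product 10 are -2 and -5, so s^2 + 7s + 10 = (s + 2)(s + 5).
Hence p(s) = (s + 1) (s + 2) (s + 5), with roots -5, -2, -1.
The eigenvalues -5, -2, -1 are distinct and real, so A is diagonalisable and x(t) = e^{At} x(0) = V diag(e^{λ_i t}) V^{-1} x(0), where the columns of V are the eigenvectors.
λ = -5: A - (-5)I = [[3, -9, 9], [1, 1, 3], [1, 1, 3]]. v must be orthogonal to every row; (row 1) × (row 2) = [-36, 0, 12], so take v_1 = [3, 0, -1]^T.
λ = -2: A - (-2)I = [[0, -9, 9], [1, -2, 3], [1, 1, 0]]. v must be orthogonal to every row; (row 1) × (row 2) = [-9, 9, 9], so take v_2 = [1, -1, -1]^T.
λ = -1: A - (-1)I = [[-1, -9, 9], [1, -3, 3], [1, 1, -1]]. v must be orthogonal to every row; (row 1) × (row 2) = [0, 12, 12], so take v_3 = [0, 1, 1]^T.
V = [v_1 v_2 v_3] = [[3, 1, 0], [0, -1, 1], [-1, -1, 1]] has det V = -1, so V^{-1} = adj(V)/det V = [[0, 1, -1], [1, -3, 3], [1, -2, 3]].
Modal coordinates z(0) = V^{-1} x(0): 0·0 + 1·1 + (-1)·1 = 0; 1·0 + (-3)·1 + 3·1 = 0; 1·0 + (-2)·1 + 3·1 = 1; so z(0) = [0, 0, 1]^T.
x_2(t) = Σ_i (v_i)_2 · z_i(0) · e^{λ_i t} (row 2 of V times the modal terms).
x_2(0.25) = 0·0·e^{-5·0.25} + (-1)·0·e^{-2·0.25} + 1·1·e^{-1·0.25} = 0·0.286505 + 0·0.606531 + 1·0.778801 = 0.7788.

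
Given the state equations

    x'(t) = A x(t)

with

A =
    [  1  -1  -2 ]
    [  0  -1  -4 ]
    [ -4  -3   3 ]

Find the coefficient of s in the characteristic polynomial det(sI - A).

Expand det(sI - A) for the 3×3 matrix.
p(s) = s^3 - 3s^2 - 21s + 23.
(Check: constant term = det(-A) = (-1)^3 det A = 23; coefficient of s^2 = -tr A = -3.)
The coefficient of s is -21.

-21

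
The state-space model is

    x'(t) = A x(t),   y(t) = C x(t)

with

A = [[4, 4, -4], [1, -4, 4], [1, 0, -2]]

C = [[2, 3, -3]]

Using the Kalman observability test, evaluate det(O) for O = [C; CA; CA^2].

748

CA = [[8, -4, 10]]
CA^2 = [[38, 48, -68]]
Observability matrix O = [C; CA; CA^2] = [[2, 3, -3], [8, -4, 10], [38, 48, -68]]
Expanding along the first row, det(O) = 2·((-4)·(-68) - 10·48) - 3·(8·(-68) - 10·38) + (-3)·(8·48 - (-4)·38) = 2·(-208) - 3·(-924) + (-3)·536 = 748
Since det(O) ≠ 0, rank(O) = 3 and the system is completely observable.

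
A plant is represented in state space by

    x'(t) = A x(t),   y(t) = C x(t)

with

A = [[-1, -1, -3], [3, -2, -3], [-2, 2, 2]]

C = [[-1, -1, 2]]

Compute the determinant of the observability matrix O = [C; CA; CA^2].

CA = [[-6, 7, 10]]
CA^2 = [[7, 12, 17]]
Observability matrix O = [C; CA; CA^2] = [[-1, -1, 2], [-6, 7, 10], [7, 12, 17]]
Expanding along the first row, det(O) = (-1)·(7·17 - 10·12) - (-1)·((-6)·17 - 10·7) + 2·((-6)·12 - 7·7) = (-1)·(-1) - (-1)·(-172) + 2·(-121) = -413
Since det(O) ≠ 0, rank(O) = 3 and the system is completely observable.

-413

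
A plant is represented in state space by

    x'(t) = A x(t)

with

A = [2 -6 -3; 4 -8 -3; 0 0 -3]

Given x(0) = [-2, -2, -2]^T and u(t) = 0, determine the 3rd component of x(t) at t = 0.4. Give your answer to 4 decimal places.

det(sI - A) = s^3 - (tr A)s^2 + (M11 + M22 + M33)s - det A, where Mii is the 2×2 principal minor of A obtained by deleting row i and column i.
tr A = 2 + (-8) + (-3) = -9; M11 = (-8)·(-3) - (-3)·0 = 24 - 0 = 24; M22 = 2·(-3) - (-3)·0 = -6 - 0 = -6; M33 = 2·(-8) - (-6)·4 = -16 - (-24) = 8; sum of minors = 26.
det A = 2·((-8)·(-3) - (-3)·0) - (-6)·(4·(-3) - (-3)·0) + (-3)·(4·0 - (-8)·0) = 2·24 - (-6)·(-12) + (-3)·0 = -24.
So p(s) = det(sI - A) = s^3 + 9s^2 + 26s + 24.
Rational-root test: any integer root divides 24. Testing small divisors, s = -2 works: p(-2) = -8 + 36 + (-52) + 24 = 0, so (s + 2) is a factor.
Dividing, p(s) = (s + 2)(s^2 + 7s + 12).
Factor s^2 + 7s + 12: two numbers with sum -7 and product 12 are -3 and -4, so s^2 + 7s + 12 = (s + 3)(s + 4).
Hence p(s) = (s + 2) (s + 3) (s + 4), with roots -4, -3, -2.
The eigenvalues -4, -3, -2 are distinct and real, so A is diagonalisable and x(t) = e^{At} x(0) = V diag(e^{λ_i t}) V^{-1} x(0), where the columns of V are the eigenvectors.
λ = -4: A - (-4)I = [[6, -6, -3], [4, -4, -3], [0, 0, 1]]. v must be orthogonal to every row; (row 1) × (row 2) = [6, 6, 0], so take v_1 = [1, 1, 0]^T.
λ = -3: A - (-3)I = [[5, -6, -3], [4, -5, -3], [0, 0, 0]]. v must be orthogonal to every row; (row 1) × (row 2) = [3, 3, -1], so take v_2 = [-3, -3, 1]^T.
λ = -2: A - (-2)I = [[4, -6, -3], [4, -6, -3], [0, 0, -1]]. v must be orthogonal to every row; (row 1) × (row 3) = [6, 4, 0], so take v_3 = [3, 2, 0]^T.
V = [v_1 v_2 v_3] = [[1, -3, 3], [1, -3, 2], [0, 1, 0]] has det V = 1, so V^{-1} = adj(V)/det V = [[-2, 3, 3], [0, 0, 1], [1, -1, 0]].
Modal coordinates z(0) = V^{-1} x(0): (-2)·(-2) + 3·(-2) + 3·(-2) = -8; 0·(-2) + 0·(-2) + 1·(-2) = -2; 1·(-2) + (-1)·(-2) + 0·(-2) = 0; so z(0) = [-8, -2, 0]^T.
x_3(t) = Σ_i (v_i)_3 · z_i(0) · e^{λ_i t} (row 3 of V times the modal terms).
x_3(0.4) = 0·(-8)·e^{-4·0.4} + 1·(-2)·e^{-3·0.4} + 0·0·e^{-2·0.4} = 0·0.201897 + (-2)·0.301194 + 0·0.449329 = -0.6024.

-0.6024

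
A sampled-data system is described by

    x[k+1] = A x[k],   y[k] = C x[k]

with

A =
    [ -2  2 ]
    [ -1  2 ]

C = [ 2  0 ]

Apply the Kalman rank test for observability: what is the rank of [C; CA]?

CA = [[-4, 4]]
Observability matrix O = [C; CA] = [[2, 0], [-4, 4]]
det(O) = 2·4 - 0·(-4) = 8 - 0 = 8 ≠ 0, so rank(O) = 2.
rank(O) = 2 = n, so the pair (A, C) is completely observable.

2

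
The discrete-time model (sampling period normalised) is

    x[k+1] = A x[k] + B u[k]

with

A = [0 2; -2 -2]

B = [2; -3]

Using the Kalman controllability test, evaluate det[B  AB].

-14

AB = [[-6], [2]]
Controllability matrix C = [B  AB] = [[2, -6], [-3, 2]]
det(C) = 2·2 - (-6)·(-3) = 4 - 18 = -14
Since det(C) ≠ 0, rank(C) = 2 and the system is completely controllable.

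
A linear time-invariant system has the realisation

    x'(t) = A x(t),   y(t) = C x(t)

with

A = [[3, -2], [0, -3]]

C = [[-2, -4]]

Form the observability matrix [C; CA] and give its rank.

CA = [[-6, 16]]
Observability matrix O = [C; CA] = [[-2, -4], [-6, 16]]
det(O) = (-2)·16 - (-4)·(-6) = -32 - 24 = -56 ≠ 0, so rank(O) = 2.
rank(O) = 2 = n, so the pair (A, C) is completely observable.

2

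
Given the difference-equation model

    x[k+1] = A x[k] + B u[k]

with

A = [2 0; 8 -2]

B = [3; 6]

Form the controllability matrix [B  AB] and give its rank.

AB = [[6], [12]]
Controllability matrix C = [B  AB] = [[3, 6], [6, 12]]
Every column of C is a scalar multiple of column 1 = [3, 6] (multipliers 1, 2), so the columns span a one-dimensional space.
C ≠ 0, hence rank(C) = 1.
rank(C) = 1 < n = 2, so the pair (A, B) is not completely controllable.

1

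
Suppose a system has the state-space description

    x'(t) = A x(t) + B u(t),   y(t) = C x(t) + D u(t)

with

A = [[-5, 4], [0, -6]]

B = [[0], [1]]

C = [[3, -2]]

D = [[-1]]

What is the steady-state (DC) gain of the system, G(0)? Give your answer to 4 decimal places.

G(0) = C(-A)^{-1}B + D = -C A^{-1} B + D.
det A = 30, so A^{-1} = (1/30)·adj(A) = [[-1/5, -2/15], [0, -1/6]]
A^{-1} B = [-2/15, -1/6]^T
C A^{-1} B = -1/15
G(0) = D - C A^{-1} B = -1 - (-1/15) = -14/15 ≈ -0.9333

-0.9333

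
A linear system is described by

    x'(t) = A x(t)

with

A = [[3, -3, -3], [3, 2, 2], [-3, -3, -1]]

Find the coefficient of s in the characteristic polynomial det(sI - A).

7

Expand det(sI - A) for the 3×3 matrix.
p(s) = s^3 - 4s^2 + 7s - 30.
(Check: constant term = det(-A) = (-1)^3 det A = -30; coefficient of s^2 = -tr A = -4.)
The coefficient of s is 7.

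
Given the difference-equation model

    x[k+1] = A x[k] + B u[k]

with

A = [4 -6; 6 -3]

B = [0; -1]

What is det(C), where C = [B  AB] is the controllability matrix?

AB = [[6], [3]]
Controllability matrix C = [B  AB] = [[0, 6], [-1, 3]]
det(C) = 0·3 - 6·(-1) = 0 - (-6) = 6
Since det(C) ≠ 0, rank(C) = 2 and the system is completely controllable.

6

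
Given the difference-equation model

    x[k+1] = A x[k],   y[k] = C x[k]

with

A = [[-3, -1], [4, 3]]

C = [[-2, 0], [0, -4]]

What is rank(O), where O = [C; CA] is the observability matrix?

2

CA = [[6, 2], [-16, -12]]
Observability matrix O = [C; CA] = [[-2, 0], [0, -4], [6, 2], [-16, -12]]
Take the 2×2 submatrix of O formed by rows 1, 2: [[-2, 0], [0, -4]]. Its determinant is (-2)·(-4) - 0·0 = 8 - 0 = 8 ≠ 0.
So rank(O) ≥ 2; since O has 2 columns, rank(O) = 2.
rank(O) = 2 = n, so the pair (A, C) is completely observable.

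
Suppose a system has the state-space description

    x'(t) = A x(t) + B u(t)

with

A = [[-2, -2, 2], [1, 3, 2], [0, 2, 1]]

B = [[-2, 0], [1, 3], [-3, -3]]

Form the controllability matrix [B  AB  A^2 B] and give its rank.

3

AB = [[-4, -12], [-5, 3], [-1, 3]]
A^2B = [[16, 24], [-21, 3], [-11, 9]]
Controllability matrix C = [B  AB  A^2B] = [[-2, 0, -4, -12, 16, 24], [1, 3, -5, 3, -21, 3], [-3, -3, -1, 3, -11, 9]]
Take the 3×3 submatrix of C formed by columns 1, 2, 3: [[-2, 0, -4], [1, 3, -5], [-3, -3, -1]]. Its determinant is (-2)·(3·(-1) - (-5)·(-3)) - 0·(1·(-1) - (-5)·(-3)) + (-4)·(1·(-3) - 3·(-3)) = (-2)·(-18) - 0·(-16) + (-4)·6 = 12 ≠ 0.
So rank(C) ≥ 3; since C has 3 rows, rank(C) = 3.
rank(C) = 3 = n, so the pair (A, B) is completely controllable.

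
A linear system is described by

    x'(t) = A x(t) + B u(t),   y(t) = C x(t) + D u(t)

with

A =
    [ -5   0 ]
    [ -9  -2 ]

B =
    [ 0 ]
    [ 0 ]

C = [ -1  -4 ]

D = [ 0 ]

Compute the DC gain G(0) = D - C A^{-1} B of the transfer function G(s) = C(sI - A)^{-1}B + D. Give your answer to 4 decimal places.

0.0000

G(0) = C(-A)^{-1}B + D = -C A^{-1} B + D.
det A = 10, so A^{-1} = (1/10)·adj(A) = [[-1/5, 0], [9/10, -1/2]]
A^{-1} B = [0, 0]^T
C A^{-1} B = 0
G(0) = D - C A^{-1} B = 0 - (0) = 0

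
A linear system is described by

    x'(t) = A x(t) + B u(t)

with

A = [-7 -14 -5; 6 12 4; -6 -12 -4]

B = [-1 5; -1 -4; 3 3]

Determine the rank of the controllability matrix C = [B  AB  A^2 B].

AB = [[6, 6], [-6, -6], [6, 6]]
A^2B = [[12, 12], [-12, -12], [12, 12]]
Controllability matrix C = [B  AB  A^2B] = [[-1, 5, 6, 6, 12, 12], [-1, -4, -6, -6, -12, -12], [3, 3, 6, 6, 12, 12]]
The rows r1, r2, r3 of C are linearly dependent: r1 + 2·r2 + r3 = 0 (check each entry), so rank(C) ≤ 2.
The 2×2 minor from rows 1, 2, columns 1, 2 is (-1)·(-4) - 5·(-1) = 4 - (-5) = 9 ≠ 0, so rank(C) = 2.
rank(C) = 2 < n = 3, so the pair (A, B) is not completely controllable.

2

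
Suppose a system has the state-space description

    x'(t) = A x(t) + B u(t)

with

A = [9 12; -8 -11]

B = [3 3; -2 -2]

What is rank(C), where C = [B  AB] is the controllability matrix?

AB = [[3, 3], [-2, -2]]
Controllability matrix C = [B  AB] = [[3, 3, 3, 3], [-2, -2, -2, -2]]
Every column of C is a scalar multiple of column 1 = [3, -2] (multipliers 1, 1, 1, 1), so the columns span a one-dimensional space.
C ≠ 0, hence rank(C) = 1.
rank(C) = 1 < n = 2, so the pair (A, B) is not completely controllable.

1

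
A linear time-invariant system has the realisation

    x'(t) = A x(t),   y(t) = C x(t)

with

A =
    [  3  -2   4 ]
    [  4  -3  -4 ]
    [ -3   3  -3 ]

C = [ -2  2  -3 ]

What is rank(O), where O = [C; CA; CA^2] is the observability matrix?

CA = [[11, -11, -7]]
CA^2 = [[10, -10, 109]]
Observability matrix O = [C; CA; CA^2] = [[-2, 2, -3], [11, -11, -7], [10, -10, 109]]
The columns c1, c2, c3 of O are linearly dependent: c1 + c2 = 0 (check each entry), so rank(O) ≤ 2.
The 2×2 minor from rows 1, 2, columns 1, 3 is (-2)·(-7) - (-3)·11 = 14 - (-33) = 47 ≠ 0, so rank(O) = 2.
rank(O) = 2 < n = 3, so the pair (A, C) is not completely observable.

2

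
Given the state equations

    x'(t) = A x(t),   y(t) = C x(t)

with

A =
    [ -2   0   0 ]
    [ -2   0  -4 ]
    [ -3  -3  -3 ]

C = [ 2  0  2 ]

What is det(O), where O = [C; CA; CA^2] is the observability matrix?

-48

CA = [[-10, -6, -6]]
CA^2 = [[50, 18, 42]]
Observability matrix O = [C; CA; CA^2] = [[2, 0, 2], [-10, -6, -6], [50, 18, 42]]
Expanding along the first row, det(O) = 2·((-6)·42 - (-6)·18) - 0·((-10)·42 - (-6)·50) + 2·((-10)·18 - (-6)·50) = 2·(-144) - 0·(-120) + 2·120 = -48
Since det(O) ≠ 0, rank(O) = 3 and the system is completely observable.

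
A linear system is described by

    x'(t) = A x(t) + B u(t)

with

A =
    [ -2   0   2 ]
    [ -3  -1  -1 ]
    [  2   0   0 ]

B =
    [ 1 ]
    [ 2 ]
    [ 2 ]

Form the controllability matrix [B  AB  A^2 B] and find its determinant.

AB = [[2], [-7], [2]]
A^2B = [[0], [-1], [4]]
Controllability matrix C = [B  AB  A^2B] = [[1, 2, 0], [2, -7, -1], [2, 2, 4]]
Expanding along the first row, det(C) = 1·((-7)·4 - (-1)·2) - 2·(2·4 - (-1)·2) + 0·(2·2 - (-7)·2) = 1·(-26) - 2·10 + 0·18 = -46
Since det(C) ≠ 0, rank(C) = 3 and the system is completely controllable.

-46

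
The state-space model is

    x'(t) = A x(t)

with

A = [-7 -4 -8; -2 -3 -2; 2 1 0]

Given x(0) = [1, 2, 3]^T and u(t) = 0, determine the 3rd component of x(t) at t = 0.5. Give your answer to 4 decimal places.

det(sI - A) = s^3 - (tr A)s^2 + (M11 + M22 + M33)s - det A, where Mii is the 2×2 principal minor of A obtained by deleting row i and column i.
tr A = (-7) + (-3) + 0 = -10; M11 = (-3)·0 - (-2)·1 = 0 - (-2) = 2; M22 = (-7)·0 - (-8)·2 = 0 - (-16) = 16; M33 = (-7)·(-3) - (-4)·(-2) = 21 - 8 = 13; sum of minors = 31.
det A = (-7)·((-3)·0 - (-2)·1) - (-4)·((-2)·0 - (-2)·2) + (-8)·((-2)·1 - (-3)·2) = (-7)·2 - (-4)·4 + (-8)·4 = -30.
So p(s) = det(sI - A) = s^3 + 10s^2 + 31s + 30.
Rational-root test: any integer root divides 30. Testing small divisors, s = -2 works: p(-2) = -8 + 40 + (-62) + 30 = 0, so (s + 2) is a factor.
Dividing, p(s) = (s + 2)(s^2 + 8s + 15).
Factor s^2 + 8s + 15: two numbers with sum -8 and product 15 are -3 and -5, so s^2 + 8s + 15 = (s + 3)(s + 5).
Hence p(s) = (s + 2) (s + 3) (s + 5), with roots -5, -3, -2.
The eigenvalues -5, -3, -2 are distinct and real, so A is diagonalisable and x(t) = e^{At} x(0) = V diag(e^{λ_i t}) V^{-1} x(0), where the columns of V are the eigenvectors.
λ = -5: A - (-5)I = [[-2, -4, -8], [-2, 2, -2], [2, 1, 5]]. v must be orthogonal to every row; (row 1) × (row 2) = [24, 12, -12], so take v_1 = [2, 1, -1]^T.
λ = -3: A - (-3)I = [[-4, -4, -8], [-2, 0, -2], [2, 1, 3]]. v must be orthogonal to every row; (row 1) × (row 2) = [8, 8, -8], so take v_2 = [1, 1, -1]^T.
λ = -2: A - (-2)I = [[-5, -4, -8], [-2, -1, -2], [2, 1, 2]]. v must be orthogonal to every row; (row 1) × (row 2) = [0, 6, -3], so take v_3 = [0, -2, 1]^T.
V = [v_1 v_2 v_3] = [[2, 1, 0], [1, 1, -2], [-1, -1, 1]] has det V = -1, so V^{-1} = adj(V)/det V = [[1, 1, 2], [-1, -2, -4], [0, -1, -1]].
Modal coordinates z(0) = V^{-1} x(0): 1·1 + 1·2 + 2·3 = 9; (-1)·1 + (-2)·2 + (-4)·3 = -17; 0·1 + (-1)·2 + (-1)·3 = -5; so z(0) = [9, -17, -5]^T.
x_3(t) = Σ_i (v_i)_3 · z_i(0) · e^{λ_i t} (row 3 of V times the modal terms).
x_3(0.5) = (-1)·9·e^{-5·0.5} + (-1)·(-17)·e^{-3·0.5} + 1·(-5)·e^{-2·0.5} = (-9)·0.08208500 + 17·0.22313016 + (-5)·0.36787944 = 1.2151.

1.2151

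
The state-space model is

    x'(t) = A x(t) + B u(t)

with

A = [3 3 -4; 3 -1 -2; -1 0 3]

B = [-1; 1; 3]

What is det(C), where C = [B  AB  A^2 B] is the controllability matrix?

-2120

AB = [[-12], [-10], [10]]
A^2B = [[-106], [-46], [42]]
Controllability matrix C = [B  AB  A^2B] = [[-1, -12, -106], [1, -10, -46], [3, 10, 42]]
Expanding along the first row, det(C) = (-1)·((-10)·42 - (-46)·10) - (-12)·(1·42 - (-46)·3) + (-106)·(1·10 - (-10)·3) = (-1)·40 - (-12)·180 + (-106)·40 = -2120
Since det(C) ≠ 0, rank(C) = 3 and the system is completely controllable.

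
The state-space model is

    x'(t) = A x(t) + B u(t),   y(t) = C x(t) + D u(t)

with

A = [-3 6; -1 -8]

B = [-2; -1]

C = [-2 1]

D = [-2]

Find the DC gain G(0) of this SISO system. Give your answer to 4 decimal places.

-0.5667

G(0) = C(-A)^{-1}B + D = -C A^{-1} B + D.
det A = 30, so A^{-1} = (1/30)·adj(A) = [[-4/15, -1/5], [1/30, -1/10]]
A^{-1} B = [11/15, 1/30]^T
C A^{-1} B = -43/30
G(0) = D - C A^{-1} B = -2 - (-43/30) = -17/30 ≈ -0.5667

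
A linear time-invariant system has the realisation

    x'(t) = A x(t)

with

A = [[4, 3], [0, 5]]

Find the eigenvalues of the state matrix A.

4, 5

det(sI - A) = s^2 - (tr A)s + det A, with tr A = 4 + 5 = 9 and det A = 4·5 - 3·0 = 20 - 0 = 20.
So p(s) = det(sI - A) = s^2 - 9s + 20.
Factor s^2 - 9s + 20: two numbers with sum 9 and product 20 are 5 and 4, so s^2 - 9s + 20 = (s - 5)(s - 4).
Hence p(s) = (s - 5) (s - 4), with roots 4, 5.
At least one eigenvalue has non-negative real part, so the system is not asymptotically stable.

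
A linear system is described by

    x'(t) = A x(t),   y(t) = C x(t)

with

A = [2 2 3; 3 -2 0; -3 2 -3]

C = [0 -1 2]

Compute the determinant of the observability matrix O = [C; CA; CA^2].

CA = [[-9, 6, -6]]
CA^2 = [[18, -42, -9]]
Observability matrix O = [C; CA; CA^2] = [[0, -1, 2], [-9, 6, -6], [18, -42, -9]]
Expanding along the first row, det(O) = 0·(6·(-9) - (-6)·(-42)) - (-1)·((-9)·(-9) - (-6)·18) + 2·((-9)·(-42) - 6·18) = 0·(-306) - (-1)·189 + 2·270 = 729
Since det(O) ≠ 0, rank(O) = 3 and the system is completely observable.

729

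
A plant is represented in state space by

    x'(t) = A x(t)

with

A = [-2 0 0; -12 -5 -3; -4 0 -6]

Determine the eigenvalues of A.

det(sI - A) = s^3 - (tr A)s^2 + (M11 + M22 + M33)s - det A, where Mii is the 2×2 principal minor of A obtained by deleting row i and column i.
tr A = (-2) + (-5) + (-6) = -13; M11 = (-5)·(-6) - (-3)·0 = 30 - 0 = 30; M22 = (-2)·(-6) - 0·(-4) = 12 - 0 = 12; M33 = (-2)·(-5) - 0·(-12) = 10 - 0 = 10; sum of minors = 52.
det A = (-2)·((-5)·(-6) - (-3)·0) - 0·((-12)·(-6) - (-3)·(-4)) + 0·((-12)·0 - (-5)·(-4)) = (-2)·30 - 0·60 + 0·(-20) = -60.
So p(s) = det(sI - A) = s^3 + 13s^2 + 52s + 60.
Rational-root test: any integer root divides 60. Testing small divisors, s = -2 works: p(-2) = -8 + 52 + (-104) + 60 = 0, so (s + 2) is a factor.
Dividing, p(s) = (s + 2)(s^2 + 11s + 30).
Factor s^2 + 11s + 30: two numbers with sum -11 and product 30 are -5 and -6, so s^2 + 11s + 30 = (s + 5)(s + 6).
Hence p(s) = (s + 2) (s + 5) (s + 6), with roots -6, -5, -2.
All eigenvalues have negative real part, so the system is asymptotically stable.

-6, -5, -2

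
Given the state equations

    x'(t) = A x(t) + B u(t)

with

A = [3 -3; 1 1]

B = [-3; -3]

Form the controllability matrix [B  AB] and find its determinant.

18

AB = [[0], [-6]]
Controllability matrix C = [B  AB] = [[-3, 0], [-3, -6]]
det(C) = (-3)·(-6) - 0·(-3) = 18 - 0 = 18
Since det(C) ≠ 0, rank(C) = 2 and the system is completely controllable.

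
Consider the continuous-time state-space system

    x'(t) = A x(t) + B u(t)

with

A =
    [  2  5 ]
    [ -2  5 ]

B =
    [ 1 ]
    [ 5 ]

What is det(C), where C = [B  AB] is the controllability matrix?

AB = [[27], [23]]
Controllability matrix C = [B  AB] = [[1, 27], [5, 23]]
det(C) = 1·23 - 27·5 = 23 - 135 = -112
Since det(C) ≠ 0, rank(C) = 2 and the system is completely controllable.

-112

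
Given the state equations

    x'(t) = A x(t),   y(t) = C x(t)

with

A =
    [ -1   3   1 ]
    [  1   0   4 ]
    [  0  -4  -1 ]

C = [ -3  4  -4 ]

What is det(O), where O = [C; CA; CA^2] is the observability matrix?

-1963

CA = [[7, 7, 17]]
CA^2 = [[0, -47, 18]]
Observability matrix O = [C; CA; CA^2] = [[-3, 4, -4], [7, 7, 17], [0, -47, 18]]
Expanding along the first row, det(O) = (-3)·(7·18 - 17·(-47)) - 4·(7·18 - 17·0) + (-4)·(7·(-47) - 7·0) = (-3)·925 - 4·126 + (-4)·(-329) = -1963
Since det(O) ≠ 0, rank(O) = 3 and the system is completely observable.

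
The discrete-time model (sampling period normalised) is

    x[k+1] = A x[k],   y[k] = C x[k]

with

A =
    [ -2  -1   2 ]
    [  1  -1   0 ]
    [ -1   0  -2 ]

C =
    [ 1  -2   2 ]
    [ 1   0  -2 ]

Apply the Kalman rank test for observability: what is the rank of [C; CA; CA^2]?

CA = [[-6, 1, -2], [0, -1, 6]]
CA^2 = [[15, 5, -8], [-7, 1, -12]]
Observability matrix O = [C; CA; CA^2] = [[1, -2, 2], [1, 0, -2], [-6, 1, -2], [0, -1, 6], [15, 5, -8], [-7, 1, -12]]
Take the 3×3 submatrix of O formed by rows 1, 2, 3: [[1, -2, 2], [1, 0, -2], [-6, 1, -2]]. Its determinant is 1·(0·(-2) - (-2)·1) - (-2)·(1·(-2) - (-2)·(-6)) + 2·(1·1 - 0·(-6)) = 1·2 - (-2)·(-14) + 2·1 = -24 ≠ 0.
So rank(O) ≥ 3; since O has 3 columns, rank(O) = 3.
rank(O) = 3 = n, so the pair (A, C) is completely observable.

3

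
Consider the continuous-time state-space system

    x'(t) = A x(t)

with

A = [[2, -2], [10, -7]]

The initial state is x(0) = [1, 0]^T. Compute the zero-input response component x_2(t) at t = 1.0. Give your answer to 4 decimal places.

det(sI - A) = s^2 - (tr A)s + det A, with tr A = 2 + (-7) = -5 and det A = 2·(-7) - (-2)·10 = -14 - (-20) = 6.
So p(s) = det(sI - A) = s^2 + 5s + 6.
Factor s^2 + 5s + 6: two numbers with sum -5 and product 6 are -2 and -3, so s^2 + 5s + 6 = (s + 2)(s + 3).
Hence p(s) = (s + 2) (s + 3), with roots -3, -2.
The eigenvalues -3, -2 are distinct and real, so A is diagonalisable and x(t) = e^{At} x(0) = V diag(e^{λ_i t}) V^{-1} x(0), where the columns of V are the eigenvectors.
λ = -3: A - (-3)I = [[5, -2], [10, -4]]. Row 1 gives 5·v1 + (-2)·v2 = 0, so take v_1 = [2, 5]^T.
λ = -2: A - (-2)I = [[4, -2], [10, -5]]. Row 1 gives 4·v1 + (-2)·v2 = 0, so take v_2 = [1, 2]^T.
V = [v_1 v_2] = [[2, 1], [5, 2]] has det V = -1, so V^{-1} = adj(V)/det V = [[-2, 1], [5, -2]].
Modal coordinates z(0) = V^{-1} x(0): (-2)·1 + 1·0 = -2; 5·1 + (-2)·0 = 5; so z(0) = [-2, 5]^T.
x_2(t) = Σ_i (v_i)_2 · z_i(0) · e^{λ_i t} (row 2 of V times the modal terms).
x_2(1.0) = 5·(-2)·e^{-3·1.0} + 2·5·e^{-2·1.0} = (-10)·0.049787 + 10·0.135335 = 0.8555.

0.8555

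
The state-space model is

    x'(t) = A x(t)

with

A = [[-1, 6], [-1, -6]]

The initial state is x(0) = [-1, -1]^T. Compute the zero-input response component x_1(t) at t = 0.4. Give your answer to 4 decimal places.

det(sI - A) = s^2 - (tr A)s + det A, with tr A = (-1) + (-6) = -7 and det A = (-1)·(-6) - 6·(-1) = 6 - (-6) = 12.
So p(s) = det(sI - A) = s^2 + 7s + 12.
Factor s^2 + 7s + 12: two numbers with sum -7 and product 12 are -3 and -4, so s^2 + 7s + 12 = (s + 3)(s + 4).
Hence p(s) = (s + 3) (s + 4), with roots -4, -3.
The eigenvalues -4, -3 are distinct and real, so A is diagonalisable and x(t) = e^{At} x(0) = V diag(e^{λ_i t}) V^{-1} x(0), where the columns of V are the eigenvectors.
λ = -4: A - (-4)I = [[3, 6], [-1, -2]]. Row 1 gives 3·v1 + 6·v2 = 0, so take v_1 = [2, -1]^T.
λ = -3: A - (-3)I = [[2, 6], [-1, -3]]. Row 1 gives 2·v1 + 6·v2 = 0, so take v_2 = [3, -1]^T.
V = [v_1 v_2] = [[2, 3], [-1, -1]] has det V = 1, so V^{-1} = adj(V)/det V = [[-1, -3], [1, 2]].
Modal coordinates z(0) = V^{-1} x(0): (-1)·(-1) + (-3)·(-1) = 4; 1·(-1) + 2·(-1) = -3; so z(0) = [4, -3]^T.
x_1(t) = Σ_i (v_i)_1 · z_i(0) · e^{λ_i t} (row 1 of V times the modal terms).
x_1(0.4) = 2·4·e^{-4·0.4} + 3·(-3)·e^{-3·0.4} = 8·0.201897 + (-9)·0.301194 = -1.0956.

-1.0956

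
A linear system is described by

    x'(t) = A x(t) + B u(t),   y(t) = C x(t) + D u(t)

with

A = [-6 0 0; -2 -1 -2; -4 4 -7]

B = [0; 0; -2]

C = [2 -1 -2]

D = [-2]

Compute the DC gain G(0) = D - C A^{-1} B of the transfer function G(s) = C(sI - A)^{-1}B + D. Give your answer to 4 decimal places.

-2.0000

G(0) = C(-A)^{-1}B + D = -C A^{-1} B + D.
det A = -90, so A^{-1} = (1/-90)·adj(A) = [[-1/6, 0, 0], [1/15, -7/15, 2/15], [2/15, -4/15, -1/15]]
A^{-1} B = [0, -4/15, 2/15]^T
C A^{-1} B = 0
G(0) = D - C A^{-1} B = -2 - (0) = -2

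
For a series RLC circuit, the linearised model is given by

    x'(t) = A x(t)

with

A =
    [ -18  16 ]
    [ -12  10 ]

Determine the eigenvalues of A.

-6, -2

det(sI - A) = s^2 - (tr A)s + det A, with tr A = (-18) + 10 = -8 and det A = (-18)·10 - 16·(-12) = -180 - (-192) = 12.
So p(s) = det(sI - A) = s^2 + 8s + 12.
Factor s^2 + 8s + 12: two numbers with sum -8 and product 12 are -2 and -6, so s^2 + 8s + 12 = (s + 2)(s + 6).
Hence p(s) = (s + 2) (s + 6), with roots -6, -2.
All eigenvalues have negative real part, so the system is asymptotically stable.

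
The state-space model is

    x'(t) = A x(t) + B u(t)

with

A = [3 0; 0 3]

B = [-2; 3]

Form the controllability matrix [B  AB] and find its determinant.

AB = [[-6], [9]]
Controllability matrix C = [B  AB] = [[-2, -6], [3, 9]]
det(C) = (-2)·9 - (-6)·3 = -18 - (-18) = 0
Since det(C) = 0, rank(C) < 2 and the system is not completely controllable.

0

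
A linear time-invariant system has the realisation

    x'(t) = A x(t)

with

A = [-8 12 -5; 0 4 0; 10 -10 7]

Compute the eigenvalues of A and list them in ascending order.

-3, 2, 4

det(sI - A) = s^3 - (tr A)s^2 + (M11 + M22 + M33)s - det A, where Mii is the 2×2 principal minor of A obtained by deleting row i and column i.
tr A = (-8) + 4 + 7 = 3; M11 = 4·7 - 0·(-10) = 28 - 0 = 28; M22 = (-8)·7 - (-5)·10 = -56 - (-50) = -6; M33 = (-8)·4 - 12·0 = -32 - 0 = -32; sum of minors = -10.
det A = (-8)·(4·7 - 0·(-10)) - 12·(0·7 - 0·10) + (-5)·(0·(-10) - 4·10) = (-8)·28 - 12·0 + (-5)·(-40) = -24.
So p(s) = det(sI - A) = s^3 - 3s^2 - 10s + 24.
Rational-root test: any integer root divides 24. Testing small divisors, s = 2 works: p(2) = 8 + (-12) + (-20) + 24 = 0, so (s - 2) is a factor.
Dividing, p(s) = (s - 2)(s^2 - s - 12).
Factor s^2 - s - 12: two numbers with sum 1 and product -12 are 4 and -3, so s^2 - s - 12 = (s - 4)(s + 3).
Hence p(s) = (s - 4) (s - 2) (s + 3), with roots -3, 2, 4.
At least one eigenvalue has non-negative real part, so the system is not asymptotically stable.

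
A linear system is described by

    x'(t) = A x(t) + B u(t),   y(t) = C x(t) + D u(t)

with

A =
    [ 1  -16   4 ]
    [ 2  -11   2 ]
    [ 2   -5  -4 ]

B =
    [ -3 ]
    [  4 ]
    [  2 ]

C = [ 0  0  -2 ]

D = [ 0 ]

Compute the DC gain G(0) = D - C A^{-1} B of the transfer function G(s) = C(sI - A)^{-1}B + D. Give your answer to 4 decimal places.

G(0) = C(-A)^{-1}B + D = -C A^{-1} B + D.
det A = -90, so A^{-1} = (1/-90)·adj(A) = [[-3/5, 14/15, -2/15], [-2/15, 2/15, -1/15], [-2/15, 3/10, -7/30]]
A^{-1} B = [79/15, 4/5, 17/15]^T
C A^{-1} B = -34/15
G(0) = D - C A^{-1} B = 0 - (-34/15) = 34/15 ≈ 2.2667

2.2667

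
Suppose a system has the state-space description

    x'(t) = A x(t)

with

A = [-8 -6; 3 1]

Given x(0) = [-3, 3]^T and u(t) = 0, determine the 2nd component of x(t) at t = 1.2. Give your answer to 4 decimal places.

det(sI - A) = s^2 - (tr A)s + det A, with tr A = (-8) + 1 = -7 and det A = (-8)·1 - (-6)·3 = -8 - (-18) = 10.
So p(s) = det(sI - A) = s^2 + 7s + 10.
Factor s^2 + 7s + 10: two numbers with sum -7 and product 10 are -2 and -5, so s^2 + 7s + 10 = (s + 2)(s + 5).
Hence p(s) = (s + 2) (s + 5), with roots -5, -2.
The eigenvalues -5, -2 are distinct and real, so A is diagonalisable and x(t) = e^{At} x(0) = V diag(e^{λ_i t}) V^{-1} x(0), where the columns of V are the eigenvectors.
λ = -5: A - (-5)I = [[-3, -6], [3, 6]]. Row 1 gives (-3)·v1 + (-6)·v2 = 0, so take v_1 = [2, -1]^T.
λ = -2: A - (-2)I = [[-6, -6], [3, 3]]. Row 1 gives (-6)·v1 + (-6)·v2 = 0, so take v_2 = [1, -1]^T.
V = [v_1 v_2] = [[2, 1], [-1, -1]] has det V = -1, so V^{-1} = adj(V)/det V = [[1, 1], [-1, -2]].
Modal coordinates z(0) = V^{-1} x(0): 1·(-3) + 1·3 = 0; (-1)·(-3) + (-2)·3 = -3; so z(0) = [0, -3]^T.
x_2(t) = Σ_i (v_i)_2 · z_i(0) · e^{λ_i t} (row 2 of V times the modal terms).
x_2(1.2) = (-1)·0·e^{-5·1.2} + (-1)·(-3)·e^{-2·1.2} = 0·0.002479 + 3·0.090718 = 0.2722.

0.2722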